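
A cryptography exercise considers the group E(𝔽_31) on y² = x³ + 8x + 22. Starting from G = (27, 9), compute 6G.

(17, 24)

Double-and-add on 6 = (110)₂. Start with G = (27, 9) for the leading 1-bit.
double: tangent at (27, 9): λ = (3·27² + 8)/(2·9) ≡ 25/18. 18⁻¹ ≡ 19 (mod 31) since 18·19 = 342 ≡ 1, so λ ≡ 25·19 ≡ 10.
  x = λ² - 27 - 27 = 100 - 54 ≡ 15; y = λ·(27 - 15) - 9 ≡ 18. → (15, 18)
add G: (15, 18) + (27, 9). λ = (9 - 18)/(27 - 15) ≡ 22/12 mod 31. 12⁻¹ ≡ 13 (mod 31) since 12·13 = 156 ≡ 1, so λ ≡ 7.
  x = λ² - 15 - 27 = 49 - 42 ≡ 7; y = λ·(15 - 7) - 18 ≡ 7. → (7, 7)
double: tangent at (7, 7): λ = (3·7² + 8)/(2·7) ≡ 0/14. 14⁻¹ ≡ 20 (mod 31), so λ ≡ 0·20 ≡ 0.
  x = λ² - 7 - 7 = 0 - 14 ≡ 17; y = λ·(7 - 17) - 7 ≡ 24. → (17, 24)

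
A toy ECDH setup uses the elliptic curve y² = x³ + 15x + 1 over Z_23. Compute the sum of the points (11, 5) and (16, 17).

(11, 5) + (16, 17). λ = (17 - 5)/(16 - 11) ≡ 12/5 mod 23. 5⁻¹ ≡ 14 (mod 23), so λ ≡ 7.
  x = λ² - 11 - 16 = 49 - 27 ≡ 22; y = λ·(11 - 22) - 5 ≡ 10. → (22, 10)

(22, 10)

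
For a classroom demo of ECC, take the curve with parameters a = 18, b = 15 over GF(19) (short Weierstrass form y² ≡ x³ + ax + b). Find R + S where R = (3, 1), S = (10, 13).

(3, 1) + (10, 13). λ = (13 - 1)/(10 - 3) ≡ 12/7 mod 19. 7⁻¹ ≡ 11 (mod 19), so λ ≡ 18.
  x = λ² - 3 - 10 = 324 - 13 ≡ 7; y = λ·(3 - 7) - 1 ≡ 3. → (7, 3)

(7, 3)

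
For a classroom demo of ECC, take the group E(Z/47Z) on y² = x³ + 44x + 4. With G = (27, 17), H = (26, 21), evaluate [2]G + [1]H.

(46, 10)

First 2G:
Repeated addition: build up to 2G.
2G: tangent at (27, 17): λ = (3·27² + 44)/(2·17) ≡ 22/34. 34⁻¹ ≡ 18 (mod 47) since 34·18 = 612 ≡ 1, so λ ≡ 22·18 ≡ 20.
  x = λ² - 27 - 27 = 400 - 54 ≡ 17; y = λ·(27 - 17) - 17 ≡ 42. → (17, 42)
2G = (17, 42).
Finally 2G + H:
(17, 42) + (26, 21). λ = (21 - 42)/(26 - 17) ≡ 26/9 mod 47. 9⁻¹ ≡ 21 (mod 47), so λ ≡ 29.
  x = λ² - 17 - 26 = 841 - 43 ≡ 46; y = λ·(17 - 46) - 42 ≡ 10. → (46, 10)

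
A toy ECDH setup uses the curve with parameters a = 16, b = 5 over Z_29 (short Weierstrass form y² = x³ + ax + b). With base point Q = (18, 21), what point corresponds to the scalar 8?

Double-and-add on 8 = (1000)₂. Start with Q = (18, 21) for the leading 1-bit.
double: tangent at (18, 21): λ = (3·18² + 16)/(2·21) ≡ 2/13. 13⁻¹ ≡ 9 (mod 29), so λ ≡ 2·9 ≡ 18.
  x = λ² - 18 - 18 = 324 - 36 ≡ 27; y = λ·(18 - 27) - 21 ≡ 20. → (27, 20)
double: tangent at (27, 20): λ = (3·27² + 16)/(2·20) ≡ 28/11. 11⁻¹ ≡ 8 (mod 29) since 11·8 = 88 ≡ 1, so λ ≡ 28·8 ≡ 21.
  x = λ² - 27 - 27 = 441 - 54 ≡ 10; y = λ·(27 - 10) - 20 ≡ 18. → (10, 18)
double: tangent at (10, 18): λ = (3·10² + 16)/(2·18) ≡ 26/7. 7⁻¹ ≡ 25 (mod 29), so λ ≡ 26·25 ≡ 12.
  x = λ² - 10 - 10 = 144 - 20 ≡ 8; y = λ·(10 - 8) - 18 ≡ 6. → (8, 6)

(8, 6)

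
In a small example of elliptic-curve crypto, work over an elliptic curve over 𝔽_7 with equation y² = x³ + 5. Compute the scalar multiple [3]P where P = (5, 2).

(3, 5)

Repeated addition: build up to 3P.
2P: tangent at (5, 2): λ = (3·5² + 0)/(2·2) ≡ 5/4. 4⁻¹ ≡ 2 (mod 7) since 4·2 = 8 ≡ 1, so λ ≡ 5·2 ≡ 3.
  x = λ² - 5 - 5 = 9 - 10 ≡ 6; y = λ·(5 - 6) - 2 ≡ 2. → (6, 2)
3P: (6, 2) + (5, 2). λ = (2 - 2)/(5 - 6) ≡ 0/6 mod 7. 6⁻¹ ≡ 6 (mod 7), so λ ≡ 0.
  x = λ² - 6 - 5 = 0 - 11 ≡ 3; y = λ·(6 - 3) - 2 ≡ 5. → (3, 5)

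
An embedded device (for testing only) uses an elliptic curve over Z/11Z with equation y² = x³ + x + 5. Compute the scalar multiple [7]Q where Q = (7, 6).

Repeated addition: build up to 7Q.
2Q: tangent at (7, 6): λ = (3·7² + 1)/(2·6) ≡ 5/1. 1⁻¹ ≡ 1 (mod 11) since 1·1 = 1 ≡ 1, so λ ≡ 5·1 ≡ 5.
  x = λ² - 7 - 7 = 25 - 14 ≡ 0; y = λ·(7 - 0) - 6 ≡ 7. → (0, 7)
3Q: (0, 7) + (7, 6). λ = (6 - 7)/(7 - 0) ≡ 10/7 mod 11. 7⁻¹ ≡ 8 (mod 11), so λ ≡ 3.
  x = λ² - 0 - 7 = 9 - 7 ≡ 2; y = λ·(0 - 2) - 7 ≡ 9. → (2, 9)
4Q: (2, 9) + (7, 6). λ = (6 - 9)/(7 - 2) ≡ 8/5 mod 11. 5⁻¹ ≡ 9 (mod 11) since 5·9 = 45 ≡ 1, so λ ≡ 6.
  x = λ² - 2 - 7 = 36 - 9 ≡ 5; y = λ·(2 - 5) - 9 ≡ 6. → (5, 6)
5Q: (5, 6) + (7, 6). λ = (6 - 6)/(7 - 5) ≡ 0/2 mod 11. 2⁻¹ ≡ 6 (mod 11) since 2·6 = 12 ≡ 1, so λ ≡ 0.
  x = λ² - 5 - 7 = 0 - 12 ≡ 10; y = λ·(5 - 10) - 6 ≡ 5. → (10, 5)
6Q: (10, 5) + (7, 6). λ = (6 - 5)/(7 - 10) ≡ 1/8 mod 11. 8⁻¹ ≡ 7 (mod 11), so λ ≡ 7.
  x = λ² - 10 - 7 = 49 - 17 ≡ 10; y = λ·(10 - 10) - 5 ≡ 6. → (10, 6)
7Q: (10, 6) + (7, 6). λ = (6 - 6)/(7 - 10) ≡ 0/8 mod 11. 8⁻¹ ≡ 7 (mod 11), so λ ≡ 0.
  x = λ² - 10 - 7 = 0 - 17 ≡ 5; y = λ·(10 - 5) - 6 ≡ 5. → (5, 5)

(5, 5)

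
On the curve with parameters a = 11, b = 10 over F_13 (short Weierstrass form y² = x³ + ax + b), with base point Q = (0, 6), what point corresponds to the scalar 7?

(7, 1)

Double-and-add on 7 = (111)₂. Start with Q = (0, 6) for the leading 1-bit.
double: tangent at (0, 6): λ = (3·0² + 11)/(2·6) ≡ 11/12. 12⁻¹ ≡ 12 (mod 13) since 12·12 = 144 ≡ 1, so λ ≡ 11·12 ≡ 2.
  x = λ² - 0 - 0 = 4 - 0 ≡ 4; y = λ·(0 - 4) - 6 ≡ 12. → (4, 12)
add Q: (4, 12) + (0, 6). λ = (6 - 12)/(0 - 4) ≡ 7/9 mod 13. 9⁻¹ ≡ 3 (mod 13), so λ ≡ 8.
  x = λ² - 4 - 0 = 64 - 4 ≡ 8; y = λ·(4 - 8) - 12 ≡ 8. → (8, 8)
double: tangent at (8, 8): λ = (3·8² + 11)/(2·8) ≡ 8/3. 3⁻¹ ≡ 9 (mod 13), so λ ≡ 8·9 ≡ 7.
  x = λ² - 8 - 8 = 49 - 16 ≡ 7; y = λ·(8 - 7) - 8 ≡ 12. → (7, 12)
add Q: (7, 12) + (0, 6). λ = (6 - 12)/(0 - 7) ≡ 7/6 mod 13. 6⁻¹ ≡ 11 (mod 13), so λ ≡ 12.
  x = λ² - 7 - 0 = 144 - 7 ≡ 7; y = λ·(7 - 7) - 12 ≡ 1. → (7, 1)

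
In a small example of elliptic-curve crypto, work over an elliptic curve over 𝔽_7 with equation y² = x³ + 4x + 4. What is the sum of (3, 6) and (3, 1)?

The two points share x = 3 and their y-coordinates satisfy 6 + 1 ≡ 0 (mod 7), so they are inverses. Their sum is O.

O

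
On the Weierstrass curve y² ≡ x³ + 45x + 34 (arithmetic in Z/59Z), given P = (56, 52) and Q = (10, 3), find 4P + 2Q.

(53, 16)

First 4P:
Double-and-add on 4 = (100)₂. Start with P = (56, 52) for the leading 1-bit.
double: tangent at (56, 52): λ = (3·56² + 45)/(2·52) ≡ 13/45. 45⁻¹ ≡ 21 (mod 59) since 45·21 = 945 ≡ 1, so λ ≡ 13·21 ≡ 37.
  x = λ² - 56 - 56 = 1369 - 112 ≡ 18; y = λ·(56 - 18) - 52 ≡ 56. → (18, 56)
double: tangent at (18, 56): λ = (3·18² + 45)/(2·56) ≡ 14/53. 53⁻¹ ≡ 49 (mod 59), so λ ≡ 14·49 ≡ 37.
  x = λ² - 18 - 18 = 1369 - 36 ≡ 35; y = λ·(18 - 35) - 56 ≡ 23. → (35, 23)
4P = (35, 23).
Next 2Q:
Repeated addition: build up to 2Q.
2Q: tangent at (10, 3): λ = (3·10² + 45)/(2·3) ≡ 50/6. 6⁻¹ ≡ 10 (mod 59), so λ ≡ 50·10 ≡ 28.
  x = λ² - 10 - 10 = 784 - 20 ≡ 56; y = λ·(10 - 56) - 3 ≡ 7. → (56, 7)
2Q = (56, 7).
Finally 4P + 2Q:
(35, 23) + (56, 7). λ = (7 - 23)/(56 - 35) ≡ 43/21 mod 59. 21⁻¹ ≡ 45 (mod 59) since 21·45 = 945 ≡ 1, so λ ≡ 47.
  x = λ² - 35 - 56 = 2209 - 91 ≡ 53; y = λ·(35 - 53) - 23 ≡ 16. → (53, 16)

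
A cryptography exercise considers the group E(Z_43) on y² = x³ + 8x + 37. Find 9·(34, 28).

(38, 42)

Write Q = (34, 28).
Double-and-add on 9 = (1001)₂. Start with Q = (34, 28) for the leading 1-bit.
double: tangent at (34, 28): λ = (3·34² + 8)/(2·28) ≡ 36/13. 13⁻¹ ≡ 10 (mod 43), so λ ≡ 36·10 ≡ 16.
  x = λ² - 34 - 34 = 256 - 68 ≡ 16; y = λ·(34 - 16) - 28 ≡ 2. → (16, 2)
double: tangent at (16, 2): λ = (3·16² + 8)/(2·2) ≡ 2/4. 4⁻¹ ≡ 11 (mod 43), so λ ≡ 2·11 ≡ 22.
  x = λ² - 16 - 16 = 484 - 32 ≡ 22; y = λ·(16 - 22) - 2 ≡ 38. → (22, 38)
double: tangent at (22, 38): λ = (3·22² + 8)/(2·38) ≡ 41/33. 33⁻¹ ≡ 30 (mod 43), so λ ≡ 41·30 ≡ 26.
  x = λ² - 22 - 22 = 676 - 44 ≡ 30; y = λ·(22 - 30) - 38 ≡ 12. → (30, 12)
add Q: (30, 12) + (34, 28). λ = (28 - 12)/(34 - 30) ≡ 16/4 mod 43. 4⁻¹ ≡ 11 (mod 43) since 4·11 = 44 ≡ 1, so λ ≡ 4.
  x = λ² - 30 - 34 = 16 - 64 ≡ 38; y = λ·(30 - 38) - 12 ≡ 42. → (38, 42)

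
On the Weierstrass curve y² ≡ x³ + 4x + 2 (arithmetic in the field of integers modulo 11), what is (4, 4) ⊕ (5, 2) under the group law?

(6, 0)

(4, 4) + (5, 2). λ = (2 - 4)/(5 - 4) ≡ 9/1 mod 11. 1⁻¹ ≡ 1 (mod 11), so λ ≡ 9.
  x = λ² - 4 - 5 = 81 - 9 ≡ 6; y = λ·(4 - 6) - 4 ≡ 0. → (6, 0)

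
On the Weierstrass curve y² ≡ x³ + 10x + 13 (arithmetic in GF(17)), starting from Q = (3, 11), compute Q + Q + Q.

Repeated addition: build up to 3Q.
2Q: tangent at (3, 11): λ = (3·3² + 10)/(2·11) ≡ 3/5. 5⁻¹ ≡ 7 (mod 17) since 5·7 = 35 ≡ 1, so λ ≡ 3·7 ≡ 4.
  x = λ² - 3 - 3 = 16 - 6 ≡ 10; y = λ·(3 - 10) - 11 ≡ 12. → (10, 12)
3Q: (10, 12) + (3, 11). λ = (11 - 12)/(3 - 10) ≡ 16/10 mod 17. 10⁻¹ ≡ 12 (mod 17) since 10·12 = 120 ≡ 1, so λ ≡ 5.
  x = λ² - 10 - 3 = 25 - 13 ≡ 12; y = λ·(10 - 12) - 12 ≡ 12. → (12, 12)

(12, 12)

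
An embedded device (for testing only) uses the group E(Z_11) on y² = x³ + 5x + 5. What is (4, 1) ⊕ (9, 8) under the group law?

(7, 8)

(4, 1) + (9, 8). λ = (8 - 1)/(9 - 4) ≡ 7/5 mod 11. 5⁻¹ ≡ 9 (mod 11) since 5·9 = 45 ≡ 1, so λ ≡ 8.
  x = λ² - 4 - 9 = 64 - 13 ≡ 7; y = λ·(4 - 7) - 1 ≡ 8. → (7, 8)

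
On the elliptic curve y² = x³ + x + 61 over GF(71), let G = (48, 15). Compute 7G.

Repeated addition: build up to 7G.
2G: tangent at (48, 15): λ = (3·48² + 1)/(2·15) ≡ 26/30. 30⁻¹ ≡ 45 (mod 71), so λ ≡ 26·45 ≡ 34.
  x = λ² - 48 - 48 = 1156 - 96 ≡ 66; y = λ·(48 - 66) - 15 ≡ 12. → (66, 12)
3G: (66, 12) + (48, 15). λ = (15 - 12)/(48 - 66) ≡ 3/53 mod 71. 53⁻¹ ≡ 67 (mod 71) since 53·67 = 3551 ≡ 1, so λ ≡ 59.
  x = λ² - 66 - 48 = 3481 - 114 ≡ 30; y = λ·(66 - 30) - 12 ≡ 53. → (30, 53)
4G: (30, 53) + (48, 15). λ = (15 - 53)/(48 - 30) ≡ 33/18 mod 71. 18⁻¹ ≡ 4 (mod 71) since 18·4 = 72 ≡ 1, so λ ≡ 61.
  x = λ² - 30 - 48 = 3721 - 78 ≡ 22; y = λ·(30 - 22) - 53 ≡ 9. → (22, 9)
5G: (22, 9) + (48, 15). λ = (15 - 9)/(48 - 22) ≡ 6/26 mod 71. 26⁻¹ ≡ 41 (mod 71) since 26·41 = 1066 ≡ 1, so λ ≡ 33.
  x = λ² - 22 - 48 = 1089 - 70 ≡ 25; y = λ·(22 - 25) - 9 ≡ 34. → (25, 34)
6G: (25, 34) + (48, 15). λ = (15 - 34)/(48 - 25) ≡ 52/23 mod 71. 23⁻¹ ≡ 34 (mod 71), so λ ≡ 64.
  x = λ² - 25 - 48 = 4096 - 73 ≡ 47; y = λ·(25 - 47) - 34 ≡ 49. → (47, 49)
7G: (47, 49) + (48, 15). λ = (15 - 49)/(48 - 47) ≡ 37/1 mod 71. 1⁻¹ ≡ 1 (mod 71), so λ ≡ 37.
  x = λ² - 47 - 48 = 1369 - 95 ≡ 67; y = λ·(47 - 67) - 49 ≡ 63. → (67, 63)

(67, 63)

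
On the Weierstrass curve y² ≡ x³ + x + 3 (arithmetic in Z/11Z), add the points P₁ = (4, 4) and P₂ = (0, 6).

(4, 4) + (0, 6). λ = (6 - 4)/(0 - 4) ≡ 2/7 mod 11. 7⁻¹ ≡ 8 (mod 11), so λ ≡ 5.
  x = λ² - 4 - 0 = 25 - 4 ≡ 10; y = λ·(4 - 10) - 4 ≡ 10. → (10, 10)

(10, 10)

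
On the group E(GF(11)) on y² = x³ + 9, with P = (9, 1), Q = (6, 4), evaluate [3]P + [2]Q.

First 3P:
Repeated addition: build up to 3P.
2P: tangent at (9, 1): λ = (3·9² + 0)/(2·1) ≡ 1/2. 2⁻¹ ≡ 6 (mod 11), so λ ≡ 1·6 ≡ 6.
  x = λ² - 9 - 9 = 36 - 18 ≡ 7; y = λ·(9 - 7) - 1 ≡ 0. → (7, 0)
3P: (7, 0) + (9, 1). λ = (1 - 0)/(9 - 7) ≡ 1/2 mod 11. 2⁻¹ ≡ 6 (mod 11), so λ ≡ 6.
  x = λ² - 7 - 9 = 36 - 16 ≡ 9; y = λ·(7 - 9) - 0 ≡ 10. → (9, 10)
3P = (9, 10).
Next 2Q:
Repeated addition: build up to 2Q.
2Q: tangent at (6, 4): λ = (3·6² + 0)/(2·4) ≡ 9/8. 8⁻¹ ≡ 7 (mod 11) since 8·7 = 56 ≡ 1, so λ ≡ 9·7 ≡ 8.
  x = λ² - 6 - 6 = 64 - 12 ≡ 8; y = λ·(6 - 8) - 4 ≡ 2. → (8, 2)
2Q = (8, 2).
Finally 3P + 2Q:
(9, 10) + (8, 2). λ = (2 - 10)/(8 - 9) ≡ 3/10 mod 11. 10⁻¹ ≡ 10 (mod 11) since 10·10 = 100 ≡ 1, so λ ≡ 8.
  x = λ² - 9 - 8 = 64 - 17 ≡ 3; y = λ·(9 - 3) - 10 ≡ 5. → (3, 5)

(3, 5)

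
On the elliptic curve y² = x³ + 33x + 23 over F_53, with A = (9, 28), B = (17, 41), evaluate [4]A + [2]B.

First 4A:
Double-and-add on 4 = (100)₂. Start with A = (9, 28) for the leading 1-bit.
double: tangent at (9, 28): λ = (3·9² + 33)/(2·28) ≡ 11/3. 3⁻¹ ≡ 18 (mod 53) since 3·18 = 54 ≡ 1, so λ ≡ 11·18 ≡ 39.
  x = λ² - 9 - 9 = 1521 - 18 ≡ 19; y = λ·(9 - 19) - 28 ≡ 6. → (19, 6)
double: tangent at (19, 6): λ = (3·19² + 33)/(2·6) ≡ 3/12. 12⁻¹ ≡ 31 (mod 53), so λ ≡ 3·31 ≡ 40.
  x = λ² - 19 - 19 = 1600 - 38 ≡ 25; y = λ·(19 - 25) - 6 ≡ 19. → (25, 19)
4A = (25, 19).
Next 2B:
Repeated addition: build up to 2B.
2B: tangent at (17, 41): λ = (3·17² + 33)/(2·41) ≡ 52/29. 29⁻¹ ≡ 11 (mod 53), so λ ≡ 52·11 ≡ 42.
  x = λ² - 17 - 17 = 1764 - 34 ≡ 34; y = λ·(17 - 34) - 41 ≡ 40. → (34, 40)
2B = (34, 40).
Finally 4A + 2B:
(25, 19) + (34, 40). λ = (40 - 19)/(34 - 25) ≡ 21/9 mod 53. 9⁻¹ ≡ 6 (mod 53), so λ ≡ 20.
  x = λ² - 25 - 34 = 400 - 59 ≡ 23; y = λ·(25 - 23) - 19 ≡ 21. → (23, 21)

(23, 21)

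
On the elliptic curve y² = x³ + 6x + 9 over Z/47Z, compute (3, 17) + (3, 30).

The two points share x = 3 and their y-coordinates satisfy 17 + 30 ≡ 0 (mod 47), so they are inverses. Their sum is O.

O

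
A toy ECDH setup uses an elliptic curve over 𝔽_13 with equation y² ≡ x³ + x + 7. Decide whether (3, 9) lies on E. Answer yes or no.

no

y² = 9² ≡ 3; x³ + 1x + 7 = 37 ≡ 11 (mod 13). 3 ≠ 11.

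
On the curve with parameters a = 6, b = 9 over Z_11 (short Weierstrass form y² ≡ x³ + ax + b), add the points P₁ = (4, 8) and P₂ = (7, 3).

(4, 3)

(4, 8) + (7, 3). λ = (3 - 8)/(7 - 4) ≡ 6/3 mod 11. 3⁻¹ ≡ 4 (mod 11), so λ ≡ 2.
  x = λ² - 4 - 7 = 4 - 11 ≡ 4; y = λ·(4 - 4) - 8 ≡ 3. → (4, 3)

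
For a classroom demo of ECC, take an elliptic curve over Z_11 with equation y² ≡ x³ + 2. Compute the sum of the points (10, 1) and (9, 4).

(10, 1) + (9, 4). λ = (4 - 1)/(9 - 10) ≡ 3/10 mod 11. 10⁻¹ ≡ 10 (mod 11), so λ ≡ 8.
  x = λ² - 10 - 9 = 64 - 19 ≡ 1; y = λ·(10 - 1) - 1 ≡ 5. → (1, 5)

(1, 5)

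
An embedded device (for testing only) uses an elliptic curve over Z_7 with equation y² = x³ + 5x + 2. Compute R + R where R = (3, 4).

(3, 3)

tangent at (3, 4): λ = (3·3² + 5)/(2·4) ≡ 4/1. 1⁻¹ ≡ 1 (mod 7), so λ ≡ 4·1 ≡ 4.
  x = λ² - 3 - 3 = 16 - 6 ≡ 3; y = λ·(3 - 3) - 4 ≡ 3. → (3, 3)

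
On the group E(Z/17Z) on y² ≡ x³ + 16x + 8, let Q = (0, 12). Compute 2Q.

(8, 11)

tangent at (0, 12): λ = (3·0² + 16)/(2·12) ≡ 16/7. 7⁻¹ ≡ 5 (mod 17), so λ ≡ 16·5 ≡ 12.
  x = λ² - 0 - 0 = 144 - 0 ≡ 8; y = λ·(0 - 8) - 12 ≡ 11. → (8, 11)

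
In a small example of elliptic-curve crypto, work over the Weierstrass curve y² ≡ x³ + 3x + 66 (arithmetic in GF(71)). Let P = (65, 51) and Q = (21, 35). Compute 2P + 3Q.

(63, 13)

First 2P:
Repeated addition: build up to 2P.
2P: tangent at (65, 51): λ = (3·65² + 3)/(2·51) ≡ 40/31. 31⁻¹ ≡ 55 (mod 71), so λ ≡ 40·55 ≡ 70.
  x = λ² - 65 - 65 = 4900 - 130 ≡ 13; y = λ·(65 - 13) - 51 ≡ 39. → (13, 39)
2P = (13, 39).
Next 3Q:
Repeated addition: build up to 3Q.
2Q: tangent at (21, 35): λ = (3·21² + 3)/(2·35) ≡ 48/70. 70⁻¹ ≡ 70 (mod 71), so λ ≡ 48·70 ≡ 23.
  x = λ² - 21 - 21 = 529 - 42 ≡ 61; y = λ·(21 - 61) - 35 ≡ 39. → (61, 39)
3Q: (61, 39) + (21, 35). λ = (35 - 39)/(21 - 61) ≡ 67/31 mod 71. 31⁻¹ ≡ 55 (mod 71) since 31·55 = 1705 ≡ 1, so λ ≡ 64.
  x = λ² - 61 - 21 = 4096 - 82 ≡ 38; y = λ·(61 - 38) - 39 ≡ 13. → (38, 13)
3Q = (38, 13).
Finally 2P + 3Q:
(13, 39) + (38, 13). λ = (13 - 39)/(38 - 13) ≡ 45/25 mod 71. 25⁻¹ ≡ 54 (mod 71), so λ ≡ 16.
  x = λ² - 13 - 38 = 256 - 51 ≡ 63; y = λ·(13 - 63) - 39 ≡ 13. → (63, 13)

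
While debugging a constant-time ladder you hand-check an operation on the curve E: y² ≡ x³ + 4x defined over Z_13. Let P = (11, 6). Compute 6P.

Repeated addition: build up to 6P.
2P: tangent at (11, 6): λ = (3·11² + 4)/(2·6) ≡ 3/12. 12⁻¹ ≡ 12 (mod 13) since 12·12 = 144 ≡ 1, so λ ≡ 3·12 ≡ 10.
  x = λ² - 11 - 11 = 100 - 22 ≡ 0; y = λ·(11 - 0) - 6 ≡ 0. → (0, 0)
3P: (0, 0) + (11, 6). λ = (6 - 0)/(11 - 0) ≡ 6/11 mod 13. 11⁻¹ ≡ 6 (mod 13) since 11·6 = 66 ≡ 1, so λ ≡ 10.
  x = λ² - 0 - 11 = 100 - 11 ≡ 11; y = λ·(0 - 11) - 0 ≡ 7. → (11, 7)
4P: (11, 7) + (11, 6): same x and y₁ ≡ -y₂, so the sum is O.
5P: O + (11, 6) = (11, 6) (identity).
6P: tangent at (11, 6): λ = (3·11² + 4)/(2·6) ≡ 3/12. 12⁻¹ ≡ 12 (mod 13), so λ ≡ 3·12 ≡ 10.
  x = λ² - 11 - 11 = 100 - 22 ≡ 0; y = λ·(11 - 0) - 6 ≡ 0. → (0, 0)

(0, 0)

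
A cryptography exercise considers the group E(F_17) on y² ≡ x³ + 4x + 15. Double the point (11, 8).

tangent at (11, 8): λ = (3·11² + 4)/(2·8) ≡ 10/16. 16⁻¹ ≡ 16 (mod 17), so λ ≡ 10·16 ≡ 7.
  x = λ² - 11 - 11 = 49 - 22 ≡ 10; y = λ·(11 - 10) - 8 ≡ 16. → (10, 16)

(10, 16)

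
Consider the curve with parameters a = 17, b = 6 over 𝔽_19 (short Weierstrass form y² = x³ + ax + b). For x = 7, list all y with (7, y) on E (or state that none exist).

none

x³ + 17x + 6 = 468 ≡ 12 (mod 19).
12 is a non-residue mod 19; no y exists.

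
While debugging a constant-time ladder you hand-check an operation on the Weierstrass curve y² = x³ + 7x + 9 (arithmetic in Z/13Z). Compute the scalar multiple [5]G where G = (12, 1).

Repeated addition: build up to 5G.
2G: tangent at (12, 1): λ = (3·12² + 7)/(2·1) ≡ 10/2. 2⁻¹ ≡ 7 (mod 13) since 2·7 = 14 ≡ 1, so λ ≡ 10·7 ≡ 5.
  x = λ² - 12 - 12 = 25 - 24 ≡ 1; y = λ·(12 - 1) - 1 ≡ 2. → (1, 2)
3G: (1, 2) + (12, 1). λ = (1 - 2)/(12 - 1) ≡ 12/11 mod 13. 11⁻¹ ≡ 6 (mod 13), so λ ≡ 7.
  x = λ² - 1 - 12 = 49 - 13 ≡ 10; y = λ·(1 - 10) - 2 ≡ 0. → (10, 0)
4G: (10, 0) + (12, 1). λ = (1 - 0)/(12 - 10) ≡ 1/2 mod 13. 2⁻¹ ≡ 7 (mod 13), so λ ≡ 7.
  x = λ² - 10 - 12 = 49 - 22 ≡ 1; y = λ·(10 - 1) - 0 ≡ 11. → (1, 11)
5G: (1, 11) + (12, 1). λ = (1 - 11)/(12 - 1) ≡ 3/11 mod 13. 11⁻¹ ≡ 6 (mod 13) since 11·6 = 66 ≡ 1, so λ ≡ 5.
  x = λ² - 1 - 12 = 25 - 13 ≡ 12; y = λ·(1 - 12) - 11 ≡ 12. → (12, 12)

(12, 12)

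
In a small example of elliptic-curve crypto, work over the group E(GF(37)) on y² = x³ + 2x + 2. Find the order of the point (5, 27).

5

2P: tangent at (5, 27): λ = (3·5² + 2)/(2·27) ≡ 3/17. 17⁻¹ ≡ 24 (mod 37), so λ ≡ 3·24 ≡ 35.
  x = λ² - 5 - 5 = 1225 - 10 ≡ 31; y = λ·(5 - 31) - 27 ≡ 25. → (31, 25)
3P: (31, 25) + (5, 27). λ = (27 - 25)/(5 - 31) ≡ 2/11 mod 37. 11⁻¹ ≡ 27 (mod 37) since 11·27 = 297 ≡ 1, so λ ≡ 17.
  x = λ² - 31 - 5 = 289 - 36 ≡ 31; y = λ·(31 - 31) - 25 ≡ 12. → (31, 12)
4P: (31, 12) + (5, 27). λ = (27 - 12)/(5 - 31) ≡ 15/11 mod 37. 11⁻¹ ≡ 27 (mod 37) since 11·27 = 297 ≡ 1, so λ ≡ 35.
  x = λ² - 31 - 5 = 1225 - 36 ≡ 5; y = λ·(31 - 5) - 12 ≡ 10. → (5, 10)
5P: (5, 10) + (5, 27): same x and y₁ ≡ -y₂, so the sum is O.
5P = O, so the order is 5.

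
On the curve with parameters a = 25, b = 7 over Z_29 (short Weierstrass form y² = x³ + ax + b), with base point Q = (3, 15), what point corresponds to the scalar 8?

Double-and-add on 8 = (1000)₂. Start with Q = (3, 15) for the leading 1-bit.
double: tangent at (3, 15): λ = (3·3² + 25)/(2·15) ≡ 23/1. 1⁻¹ ≡ 1 (mod 29), so λ ≡ 23·1 ≡ 23.
  x = λ² - 3 - 3 = 529 - 6 ≡ 1; y = λ·(3 - 1) - 15 ≡ 2. → (1, 2)
double: tangent at (1, 2): λ = (3·1² + 25)/(2·2) ≡ 28/4. 4⁻¹ ≡ 22 (mod 29) since 4·22 = 88 ≡ 1, so λ ≡ 28·22 ≡ 7.
  x = λ² - 1 - 1 = 49 - 2 ≡ 18; y = λ·(1 - 18) - 2 ≡ 24. → (18, 24)
double: tangent at (18, 24): λ = (3·18² + 25)/(2·24) ≡ 11/19. 19⁻¹ ≡ 26 (mod 29), so λ ≡ 11·26 ≡ 25.
  x = λ² - 18 - 18 = 625 - 36 ≡ 9; y = λ·(18 - 9) - 24 ≡ 27. → (9, 27)

(9, 27)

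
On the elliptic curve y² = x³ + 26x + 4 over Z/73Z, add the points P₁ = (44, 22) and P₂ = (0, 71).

(48, 9)

(44, 22) + (0, 71). λ = (71 - 22)/(0 - 44) ≡ 49/29 mod 73. 29⁻¹ ≡ 68 (mod 73) since 29·68 = 1972 ≡ 1, so λ ≡ 47.
  x = λ² - 44 - 0 = 2209 - 44 ≡ 48; y = λ·(44 - 48) - 22 ≡ 9. → (48, 9)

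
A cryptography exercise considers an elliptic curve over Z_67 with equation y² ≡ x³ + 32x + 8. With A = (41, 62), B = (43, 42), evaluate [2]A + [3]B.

First 2A:
Repeated addition: build up to 2A.
2A: tangent at (41, 62): λ = (3·41² + 32)/(2·62) ≡ 50/57. 57⁻¹ ≡ 20 (mod 67) since 57·20 = 1140 ≡ 1, so λ ≡ 50·20 ≡ 62.
  x = λ² - 41 - 41 = 3844 - 82 ≡ 10; y = λ·(41 - 10) - 62 ≡ 51. → (10, 51)
2A = (10, 51).
Next 3B:
Repeated addition: build up to 3B.
2B: tangent at (43, 42): λ = (3·43² + 32)/(2·42) ≡ 18/17. 17⁻¹ ≡ 4 (mod 67), so λ ≡ 18·4 ≡ 5.
  x = λ² - 43 - 43 = 25 - 86 ≡ 6; y = λ·(43 - 6) - 42 ≡ 9. → (6, 9)
3B: (6, 9) + (43, 42). λ = (42 - 9)/(43 - 6) ≡ 33/37 mod 67. 37⁻¹ ≡ 29 (mod 67) since 37·29 = 1073 ≡ 1, so λ ≡ 19.
  x = λ² - 6 - 43 = 361 - 49 ≡ 44; y = λ·(6 - 44) - 9 ≡ 6. → (44, 6)
3B = (44, 6).
Finally 2A + 3B:
(10, 51) + (44, 6). λ = (6 - 51)/(44 - 10) ≡ 22/34 mod 67. 34⁻¹ ≡ 2 (mod 67) since 34·2 = 68 ≡ 1, so λ ≡ 44.
  x = λ² - 10 - 44 = 1936 - 54 ≡ 6; y = λ·(10 - 6) - 51 ≡ 58. → (6, 58)

(6, 58)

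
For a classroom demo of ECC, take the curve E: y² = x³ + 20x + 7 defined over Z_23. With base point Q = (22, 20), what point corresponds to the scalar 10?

Repeated addition: build up to 10Q.
2Q: tangent at (22, 20): λ = (3·22² + 20)/(2·20) ≡ 0/17. 17⁻¹ ≡ 19 (mod 23) since 17·19 = 323 ≡ 1, so λ ≡ 0·19 ≡ 0.
  x = λ² - 22 - 22 = 0 - 44 ≡ 2; y = λ·(22 - 2) - 20 ≡ 3. → (2, 3)
3Q: (2, 3) + (22, 20). λ = (20 - 3)/(22 - 2) ≡ 17/20 mod 23. 20⁻¹ ≡ 15 (mod 23), so λ ≡ 2.
  x = λ² - 2 - 22 = 4 - 24 ≡ 3; y = λ·(2 - 3) - 3 ≡ 18. → (3, 18)
4Q: (3, 18) + (22, 20). λ = (20 - 18)/(22 - 3) ≡ 2/19 mod 23. 19⁻¹ ≡ 17 (mod 23), so λ ≡ 11.
  x = λ² - 3 - 22 = 121 - 25 ≡ 4; y = λ·(3 - 4) - 18 ≡ 17. → (4, 17)
5Q: (4, 17) + (22, 20). λ = (20 - 17)/(22 - 4) ≡ 3/18 mod 23. 18⁻¹ ≡ 9 (mod 23), so λ ≡ 4.
  x = λ² - 4 - 22 = 16 - 26 ≡ 13; y = λ·(4 - 13) - 17 ≡ 16. → (13, 16)
6Q: (13, 16) + (22, 20). λ = (20 - 16)/(22 - 13) ≡ 4/9 mod 23. 9⁻¹ ≡ 18 (mod 23), so λ ≡ 3.
  x = λ² - 13 - 22 = 9 - 35 ≡ 20; y = λ·(13 - 20) - 16 ≡ 9. → (20, 9)
7Q: (20, 9) + (22, 20). λ = (20 - 9)/(22 - 20) ≡ 11/2 mod 23. 2⁻¹ ≡ 12 (mod 23), so λ ≡ 17.
  x = λ² - 20 - 22 = 289 - 42 ≡ 17; y = λ·(20 - 17) - 9 ≡ 19. → (17, 19)
8Q: (17, 19) + (22, 20). λ = (20 - 19)/(22 - 17) ≡ 1/5 mod 23. 5⁻¹ ≡ 14 (mod 23) since 5·14 = 70 ≡ 1, so λ ≡ 14.
  x = λ² - 17 - 22 = 196 - 39 ≡ 19; y = λ·(17 - 19) - 19 ≡ 22. → (19, 22)
9Q: (19, 22) + (22, 20). λ = (20 - 22)/(22 - 19) ≡ 21/3 mod 23. 3⁻¹ ≡ 8 (mod 23), so λ ≡ 7.
  x = λ² - 19 - 22 = 49 - 41 ≡ 8; y = λ·(19 - 8) - 22 ≡ 9. → (8, 9)
10Q: (8, 9) + (22, 20). λ = (20 - 9)/(22 - 8) ≡ 11/14 mod 23. 14⁻¹ ≡ 5 (mod 23), so λ ≡ 9.
  x = λ² - 8 - 22 = 81 - 30 ≡ 5; y = λ·(8 - 5) - 9 ≡ 18. → (5, 18)

(5, 18)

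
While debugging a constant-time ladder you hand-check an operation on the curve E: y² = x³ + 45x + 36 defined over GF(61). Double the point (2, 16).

(37, 57)

tangent at (2, 16): λ = (3·2² + 45)/(2·16) ≡ 57/32. 32⁻¹ ≡ 21 (mod 61), so λ ≡ 57·21 ≡ 38.
  x = λ² - 2 - 2 = 1444 - 4 ≡ 37; y = λ·(2 - 37) - 16 ≡ 57. → (37, 57)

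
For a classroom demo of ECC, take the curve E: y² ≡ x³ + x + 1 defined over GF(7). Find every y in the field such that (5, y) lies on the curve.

none

x³ + 1x + 1 = 131 ≡ 5 (mod 7).
5 is a non-residue mod 7; no y exists.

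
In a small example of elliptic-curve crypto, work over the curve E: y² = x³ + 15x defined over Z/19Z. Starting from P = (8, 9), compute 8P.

(7, 7)

Repeated addition: build up to 8P.
2P: tangent at (8, 9): λ = (3·8² + 15)/(2·9) ≡ 17/18. 18⁻¹ ≡ 18 (mod 19), so λ ≡ 17·18 ≡ 2.
  x = λ² - 8 - 8 = 4 - 16 ≡ 7; y = λ·(8 - 7) - 9 ≡ 12. → (7, 12)
3P: (7, 12) + (8, 9). λ = (9 - 12)/(8 - 7) ≡ 16/1 mod 19. 1⁻¹ ≡ 1 (mod 19), so λ ≡ 16.
  x = λ² - 7 - 8 = 256 - 15 ≡ 13; y = λ·(7 - 13) - 12 ≡ 6. → (13, 6)
4P: (13, 6) + (8, 9). λ = (9 - 6)/(8 - 13) ≡ 3/14 mod 19. 14⁻¹ ≡ 15 (mod 19) since 14·15 = 210 ≡ 1, so λ ≡ 7.
  x = λ² - 13 - 8 = 49 - 21 ≡ 9; y = λ·(13 - 9) - 6 ≡ 3. → (9, 3)
5P: (9, 3) + (8, 9). λ = (9 - 3)/(8 - 9) ≡ 6/18 mod 19. 18⁻¹ ≡ 18 (mod 19), so λ ≡ 13.
  x = λ² - 9 - 8 = 169 - 17 ≡ 0; y = λ·(9 - 0) - 3 ≡ 0. → (0, 0)
6P: (0, 0) + (8, 9). λ = (9 - 0)/(8 - 0) ≡ 9/8 mod 19. 8⁻¹ ≡ 12 (mod 19), so λ ≡ 13.
  x = λ² - 0 - 8 = 169 - 8 ≡ 9; y = λ·(0 - 9) - 0 ≡ 16. → (9, 16)
7P: (9, 16) + (8, 9). λ = (9 - 16)/(8 - 9) ≡ 12/18 mod 19. 18⁻¹ ≡ 18 (mod 19), so λ ≡ 7.
  x = λ² - 9 - 8 = 49 - 17 ≡ 13; y = λ·(9 - 13) - 16 ≡ 13. → (13, 13)
8P: (13, 13) + (8, 9). λ = (9 - 13)/(8 - 13) ≡ 15/14 mod 19. 14⁻¹ ≡ 15 (mod 19) since 14·15 = 210 ≡ 1, so λ ≡ 16.
  x = λ² - 13 - 8 = 256 - 21 ≡ 7; y = λ·(13 - 7) - 13 ≡ 7. → (7, 7)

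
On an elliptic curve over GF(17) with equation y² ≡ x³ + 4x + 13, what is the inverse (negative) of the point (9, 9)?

-(9, 9) = (9, -9 mod 17) = (9, 8).

(9, 8)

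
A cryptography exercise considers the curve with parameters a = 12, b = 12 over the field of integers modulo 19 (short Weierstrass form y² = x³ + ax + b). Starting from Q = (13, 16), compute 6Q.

Repeated addition: build up to 6Q.
2Q: tangent at (13, 16): λ = (3·13² + 12)/(2·16) ≡ 6/13. 13⁻¹ ≡ 3 (mod 19) since 13·3 = 39 ≡ 1, so λ ≡ 6·3 ≡ 18.
  x = λ² - 13 - 13 = 324 - 26 ≡ 13; y = λ·(13 - 13) - 16 ≡ 3. → (13, 3)
3Q: (13, 3) + (13, 16): same x and y₁ ≡ -y₂, so the sum is 𝒪.
4Q: 𝒪 + (13, 16) = (13, 16) (identity).
5Q: tangent at (13, 16): λ = (3·13² + 12)/(2·16) ≡ 6/13. 13⁻¹ ≡ 3 (mod 19), so λ ≡ 6·3 ≡ 18.
  x = λ² - 13 - 13 = 324 - 26 ≡ 13; y = λ·(13 - 13) - 16 ≡ 3. → (13, 3)
6Q: (13, 3) + (13, 16): same x and y₁ ≡ -y₂, so the sum is 𝒪.

O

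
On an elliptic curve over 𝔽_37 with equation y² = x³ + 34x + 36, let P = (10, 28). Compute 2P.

(21, 24)

tangent at (10, 28): λ = (3·10² + 34)/(2·28) ≡ 1/19. 19⁻¹ ≡ 2 (mod 37), so λ ≡ 1·2 ≡ 2.
  x = λ² - 10 - 10 = 4 - 20 ≡ 21; y = λ·(10 - 21) - 28 ≡ 24. → (21, 24)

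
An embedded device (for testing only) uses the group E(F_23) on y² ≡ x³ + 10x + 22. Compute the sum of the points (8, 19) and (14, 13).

(8, 19) + (14, 13). λ = (13 - 19)/(14 - 8) ≡ 17/6 mod 23. 6⁻¹ ≡ 4 (mod 23), so λ ≡ 22.
  x = λ² - 8 - 14 = 484 - 22 ≡ 2; y = λ·(8 - 2) - 19 ≡ 21. → (2, 21)

(2, 21)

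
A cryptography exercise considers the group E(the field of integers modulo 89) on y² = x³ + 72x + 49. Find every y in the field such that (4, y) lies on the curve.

32, 57

x³ + 72x + 49 = 401 ≡ 45 (mod 89).
Square roots of 45 mod 89: 32 and 57 (since 32² = 1024 ≡ 45).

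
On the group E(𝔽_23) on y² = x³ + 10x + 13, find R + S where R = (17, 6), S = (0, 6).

(17, 6) + (0, 6). λ = (6 - 6)/(0 - 17) ≡ 0/6 mod 23. 6⁻¹ ≡ 4 (mod 23), so λ ≡ 0.
  x = λ² - 17 - 0 = 0 - 17 ≡ 6; y = λ·(17 - 6) - 6 ≡ 17. → (6, 17)

(6, 17)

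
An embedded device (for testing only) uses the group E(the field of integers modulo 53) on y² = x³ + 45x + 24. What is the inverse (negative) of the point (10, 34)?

(10, 19)

-(10, 34) = (10, -34 mod 53) = (10, 19).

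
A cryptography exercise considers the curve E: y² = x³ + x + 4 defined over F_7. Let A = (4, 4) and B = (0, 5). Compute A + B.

(0, 2)

(4, 4) + (0, 5). λ = (5 - 4)/(0 - 4) ≡ 1/3 mod 7. 3⁻¹ ≡ 5 (mod 7) since 3·5 = 15 ≡ 1, so λ ≡ 5.
  x = λ² - 4 - 0 = 25 - 4 ≡ 0; y = λ·(4 - 0) - 4 ≡ 2. → (0, 2)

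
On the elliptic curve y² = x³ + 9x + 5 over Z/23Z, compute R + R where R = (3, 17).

tangent at (3, 17): λ = (3·3² + 9)/(2·17) ≡ 13/11. 11⁻¹ ≡ 21 (mod 23), so λ ≡ 13·21 ≡ 20.
  x = λ² - 3 - 3 = 400 - 6 ≡ 3; y = λ·(3 - 3) - 17 ≡ 6. → (3, 6)

(3, 6)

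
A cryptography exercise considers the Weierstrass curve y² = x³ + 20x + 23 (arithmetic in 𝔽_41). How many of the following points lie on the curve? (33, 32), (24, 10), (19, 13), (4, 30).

(33, 32): 32² ≡ 40, rhs ≡ 7 → off.
(24, 10): 10² ≡ 18, rhs ≡ 18 → on.
(19, 13): 13² ≡ 5, rhs ≡ 5 → on.
(4, 30): 30² ≡ 39, rhs ≡ 3 → off.

2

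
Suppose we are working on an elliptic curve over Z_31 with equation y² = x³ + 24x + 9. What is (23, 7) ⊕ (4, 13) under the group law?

(23, 7) + (4, 13). λ = (13 - 7)/(4 - 23) ≡ 6/12 mod 31. 12⁻¹ ≡ 13 (mod 31) since 12·13 = 156 ≡ 1, so λ ≡ 16.
  x = λ² - 23 - 4 = 256 - 27 ≡ 12; y = λ·(23 - 12) - 7 ≡ 14. → (12, 14)

(12, 14)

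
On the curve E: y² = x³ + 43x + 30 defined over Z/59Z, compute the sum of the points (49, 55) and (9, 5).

(49, 55) + (9, 5). λ = (5 - 55)/(9 - 49) ≡ 9/19 mod 59. 19⁻¹ ≡ 28 (mod 59) since 19·28 = 532 ≡ 1, so λ ≡ 16.
  x = λ² - 49 - 9 = 256 - 58 ≡ 21; y = λ·(49 - 21) - 55 ≡ 39. → (21, 39)

(21, 39)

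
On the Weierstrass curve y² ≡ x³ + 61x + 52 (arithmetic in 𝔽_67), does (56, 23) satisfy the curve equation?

yes

y² = 23² ≡ 60; x³ + 61x + 52 = 179084 ≡ 60 (mod 67). 60 = 60.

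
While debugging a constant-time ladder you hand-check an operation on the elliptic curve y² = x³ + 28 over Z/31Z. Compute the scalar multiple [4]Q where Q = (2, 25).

(10, 25)

Repeated addition: build up to 4Q.
2Q: tangent at (2, 25): λ = (3·2² + 0)/(2·25) ≡ 12/19. 19⁻¹ ≡ 18 (mod 31), so λ ≡ 12·18 ≡ 30.
  x = λ² - 2 - 2 = 900 - 4 ≡ 28; y = λ·(2 - 28) - 25 ≡ 1. → (28, 1)
3Q: (28, 1) + (2, 25). λ = (25 - 1)/(2 - 28) ≡ 24/5 mod 31. 5⁻¹ ≡ 25 (mod 31), so λ ≡ 11.
  x = λ² - 28 - 2 = 121 - 30 ≡ 29; y = λ·(28 - 29) - 1 ≡ 19. → (29, 19)
4Q: (29, 19) + (2, 25). λ = (25 - 19)/(2 - 29) ≡ 6/4 mod 31. 4⁻¹ ≡ 8 (mod 31) since 4·8 = 32 ≡ 1, so λ ≡ 17.
  x = λ² - 29 - 2 = 289 - 31 ≡ 10; y = λ·(29 - 10) - 19 ≡ 25. → (10, 25)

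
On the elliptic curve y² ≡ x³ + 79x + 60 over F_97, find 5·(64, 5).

Write Q = (64, 5).
Repeated addition: build up to 5Q.
2Q: tangent at (64, 5): λ = (3·64² + 79)/(2·5) ≡ 48/10. 10⁻¹ ≡ 68 (mod 97), so λ ≡ 48·68 ≡ 63.
  x = λ² - 64 - 64 = 3969 - 128 ≡ 58; y = λ·(64 - 58) - 5 ≡ 82. → (58, 82)
3Q: (58, 82) + (64, 5). λ = (5 - 82)/(64 - 58) ≡ 20/6 mod 97. 6⁻¹ ≡ 81 (mod 97) since 6·81 = 486 ≡ 1, so λ ≡ 68.
  x = λ² - 58 - 64 = 4624 - 122 ≡ 40; y = λ·(58 - 40) - 82 ≡ 75. → (40, 75)
4Q: (40, 75) + (64, 5). λ = (5 - 75)/(64 - 40) ≡ 27/24 mod 97. 24⁻¹ ≡ 93 (mod 97) since 24·93 = 2232 ≡ 1, so λ ≡ 86.
  x = λ² - 40 - 64 = 7396 - 104 ≡ 17; y = λ·(40 - 17) - 75 ≡ 60. → (17, 60)
5Q: (17, 60) + (64, 5). λ = (5 - 60)/(64 - 17) ≡ 42/47 mod 97. 47⁻¹ ≡ 64 (mod 97), so λ ≡ 69.
  x = λ² - 17 - 64 = 4761 - 81 ≡ 24; y = λ·(17 - 24) - 60 ≡ 39. → (24, 39)

(24, 39)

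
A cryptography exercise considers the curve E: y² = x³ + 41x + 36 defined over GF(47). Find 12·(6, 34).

Write G = (6, 34).
Repeated addition: build up to 12G.
2G: tangent at (6, 34): λ = (3·6² + 41)/(2·34) ≡ 8/21. 21⁻¹ ≡ 9 (mod 47) since 21·9 = 189 ≡ 1, so λ ≡ 8·9 ≡ 25.
  x = λ² - 6 - 6 = 625 - 12 ≡ 2; y = λ·(6 - 2) - 34 ≡ 19. → (2, 19)
3G: (2, 19) + (6, 34). λ = (34 - 19)/(6 - 2) ≡ 15/4 mod 47. 4⁻¹ ≡ 12 (mod 47), so λ ≡ 39.
  x = λ² - 2 - 6 = 1521 - 8 ≡ 9; y = λ·(2 - 9) - 19 ≡ 37. → (9, 37)
4G: (9, 37) + (6, 34). λ = (34 - 37)/(6 - 9) ≡ 44/44 mod 47. 44⁻¹ ≡ 31 (mod 47), so λ ≡ 1.
  x = λ² - 9 - 6 = 1 - 15 ≡ 33; y = λ·(9 - 33) - 37 ≡ 33. → (33, 33)
5G: (33, 33) + (6, 34). λ = (34 - 33)/(6 - 33) ≡ 1/20 mod 47. 20⁻¹ ≡ 40 (mod 47), so λ ≡ 40.
  x = λ² - 33 - 6 = 1600 - 39 ≡ 10; y = λ·(33 - 10) - 33 ≡ 41. → (10, 41)
6G: (10, 41) + (6, 34). λ = (34 - 41)/(6 - 10) ≡ 40/43 mod 47. 43⁻¹ ≡ 35 (mod 47), so λ ≡ 37.
  x = λ² - 10 - 6 = 1369 - 16 ≡ 37; y = λ·(10 - 37) - 41 ≡ 41. → (37, 41)
7G: (37, 41) + (6, 34). λ = (34 - 41)/(6 - 37) ≡ 40/16 mod 47. 16⁻¹ ≡ 3 (mod 47), so λ ≡ 26.
  x = λ² - 37 - 6 = 676 - 43 ≡ 22; y = λ·(37 - 22) - 41 ≡ 20. → (22, 20)
8G: (22, 20) + (6, 34). λ = (34 - 20)/(6 - 22) ≡ 14/31 mod 47. 31⁻¹ ≡ 44 (mod 47) since 31·44 = 1364 ≡ 1, so λ ≡ 5.
  x = λ² - 22 - 6 = 25 - 28 ≡ 44; y = λ·(22 - 44) - 20 ≡ 11. → (44, 11)
9G: (44, 11) + (6, 34). λ = (34 - 11)/(6 - 44) ≡ 23/9 mod 47. 9⁻¹ ≡ 21 (mod 47) since 9·21 = 189 ≡ 1, so λ ≡ 13.
  x = λ² - 44 - 6 = 169 - 50 ≡ 25; y = λ·(44 - 25) - 11 ≡ 1. → (25, 1)
10G: (25, 1) + (6, 34). λ = (34 - 1)/(6 - 25) ≡ 33/28 mod 47. 28⁻¹ ≡ 42 (mod 47), so λ ≡ 23.
  x = λ² - 25 - 6 = 529 - 31 ≡ 28; y = λ·(25 - 28) - 1 ≡ 24. → (28, 24)
11G: (28, 24) + (6, 34). λ = (34 - 24)/(6 - 28) ≡ 10/25 mod 47. 25⁻¹ ≡ 32 (mod 47), so λ ≡ 38.
  x = λ² - 28 - 6 = 1444 - 34 ≡ 0; y = λ·(28 - 0) - 24 ≡ 6. → (0, 6)
12G: (0, 6) + (6, 34). λ = (34 - 6)/(6 - 0) ≡ 28/6 mod 47. 6⁻¹ ≡ 8 (mod 47) since 6·8 = 48 ≡ 1, so λ ≡ 36.
  x = λ² - 0 - 6 = 1296 - 6 ≡ 21; y = λ·(0 - 21) - 6 ≡ 37. → (21, 37)

(21, 37)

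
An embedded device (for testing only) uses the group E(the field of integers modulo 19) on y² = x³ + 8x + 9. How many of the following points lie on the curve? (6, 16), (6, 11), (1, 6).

1

(6, 16): 16² ≡ 9, rhs ≡ 7 → off.
(6, 11): 11² ≡ 7, rhs ≡ 7 → on.
(1, 6): 6² ≡ 17, rhs ≡ 18 → off.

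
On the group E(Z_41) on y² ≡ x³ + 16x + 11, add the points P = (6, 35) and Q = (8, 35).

(27, 6)

(6, 35) + (8, 35). λ = (35 - 35)/(8 - 6) ≡ 0/2 mod 41. 2⁻¹ ≡ 21 (mod 41) since 2·21 = 42 ≡ 1, so λ ≡ 0.
  x = λ² - 6 - 8 = 0 - 14 ≡ 27; y = λ·(6 - 27) - 35 ≡ 6. → (27, 6)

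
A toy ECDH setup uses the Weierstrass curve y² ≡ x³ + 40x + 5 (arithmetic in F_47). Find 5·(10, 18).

Write G = (10, 18).
Repeated addition: build up to 5G.
2G: tangent at (10, 18): λ = (3·10² + 40)/(2·18) ≡ 11/36. 36⁻¹ ≡ 17 (mod 47) since 36·17 = 612 ≡ 1, so λ ≡ 11·17 ≡ 46.
  x = λ² - 10 - 10 = 2116 - 20 ≡ 28; y = λ·(10 - 28) - 18 ≡ 0. → (28, 0)
3G: (28, 0) + (10, 18). λ = (18 - 0)/(10 - 28) ≡ 18/29 mod 47. 29⁻¹ ≡ 13 (mod 47) since 29·13 = 377 ≡ 1, so λ ≡ 46.
  x = λ² - 28 - 10 = 2116 - 38 ≡ 10; y = λ·(28 - 10) - 0 ≡ 29. → (10, 29)
4G: (10, 29) + (10, 18): same x and y₁ ≡ -y₂, so the sum is O.
5G: O + (10, 18) = (10, 18) (identity).

(10, 18)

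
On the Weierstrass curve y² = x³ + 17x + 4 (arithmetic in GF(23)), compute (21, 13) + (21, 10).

O

The two points share x = 21 and their y-coordinates satisfy 13 + 10 ≡ 0 (mod 23), so they are inverses. Their sum is ∞.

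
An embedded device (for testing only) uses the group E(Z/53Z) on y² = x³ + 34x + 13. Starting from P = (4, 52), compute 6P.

Repeated addition: build up to 6P.
2P: tangent at (4, 52): λ = (3·4² + 34)/(2·52) ≡ 29/51. 51⁻¹ ≡ 26 (mod 53), so λ ≡ 29·26 ≡ 12.
  x = λ² - 4 - 4 = 144 - 8 ≡ 30; y = λ·(4 - 30) - 52 ≡ 7. → (30, 7)
3P: (30, 7) + (4, 52). λ = (52 - 7)/(4 - 30) ≡ 45/27 mod 53. 27⁻¹ ≡ 2 (mod 53) since 27·2 = 54 ≡ 1, so λ ≡ 37.
  x = λ² - 30 - 4 = 1369 - 34 ≡ 10; y = λ·(30 - 10) - 7 ≡ 44. → (10, 44)
4P: (10, 44) + (4, 52). λ = (52 - 44)/(4 - 10) ≡ 8/47 mod 53. 47⁻¹ ≡ 44 (mod 53) since 47·44 = 2068 ≡ 1, so λ ≡ 34.
  x = λ² - 10 - 4 = 1156 - 14 ≡ 29; y = λ·(10 - 29) - 44 ≡ 52. → (29, 52)
5P: (29, 52) + (4, 52). λ = (52 - 52)/(4 - 29) ≡ 0/28 mod 53. 28⁻¹ ≡ 36 (mod 53), so λ ≡ 0.
  x = λ² - 29 - 4 = 0 - 33 ≡ 20; y = λ·(29 - 20) - 52 ≡ 1. → (20, 1)
6P: (20, 1) + (4, 52). λ = (52 - 1)/(4 - 20) ≡ 51/37 mod 53. 37⁻¹ ≡ 43 (mod 53) since 37·43 = 1591 ≡ 1, so λ ≡ 20.
  x = λ² - 20 - 4 = 400 - 24 ≡ 5; y = λ·(20 - 5) - 1 ≡ 34. → (5, 34)

(5, 34)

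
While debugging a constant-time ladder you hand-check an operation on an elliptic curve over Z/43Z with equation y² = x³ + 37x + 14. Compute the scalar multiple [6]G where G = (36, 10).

(28, 13)

Double-and-add on 6 = (110)₂. Start with G = (36, 10) for the leading 1-bit.
double: tangent at (36, 10): λ = (3·36² + 37)/(2·10) ≡ 12/20. 20⁻¹ ≡ 28 (mod 43), so λ ≡ 12·28 ≡ 35.
  x = λ² - 36 - 36 = 1225 - 72 ≡ 35; y = λ·(36 - 35) - 10 ≡ 25. → (35, 25)
add G: (35, 25) + (36, 10). λ = (10 - 25)/(36 - 35) ≡ 28/1 mod 43. 1⁻¹ ≡ 1 (mod 43) since 1·1 = 1 ≡ 1, so λ ≡ 28.
  x = λ² - 35 - 36 = 784 - 71 ≡ 25; y = λ·(35 - 25) - 25 ≡ 40. → (25, 40)
double: tangent at (25, 40): λ = (3·25² + 37)/(2·40) ≡ 20/37. 37⁻¹ ≡ 7 (mod 43), so λ ≡ 20·7 ≡ 11.
  x = λ² - 25 - 25 = 121 - 50 ≡ 28; y = λ·(25 - 28) - 40 ≡ 13. → (28, 13)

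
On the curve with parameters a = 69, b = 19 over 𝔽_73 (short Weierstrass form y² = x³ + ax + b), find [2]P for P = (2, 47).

(66, 19)

tangent at (2, 47): λ = (3·2² + 69)/(2·47) ≡ 8/21. 21⁻¹ ≡ 7 (mod 73) since 21·7 = 147 ≡ 1, so λ ≡ 8·7 ≡ 56.
  x = λ² - 2 - 2 = 3136 - 4 ≡ 66; y = λ·(2 - 66) - 47 ≡ 19. → (66, 19)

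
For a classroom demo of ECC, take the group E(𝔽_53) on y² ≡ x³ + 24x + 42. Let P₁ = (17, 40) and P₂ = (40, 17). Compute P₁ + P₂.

(50, 46)

(17, 40) + (40, 17). λ = (17 - 40)/(40 - 17) ≡ 30/23 mod 53. 23⁻¹ ≡ 30 (mod 53) since 23·30 = 690 ≡ 1, so λ ≡ 52.
  x = λ² - 17 - 40 = 2704 - 57 ≡ 50; y = λ·(17 - 50) - 40 ≡ 46. → (50, 46)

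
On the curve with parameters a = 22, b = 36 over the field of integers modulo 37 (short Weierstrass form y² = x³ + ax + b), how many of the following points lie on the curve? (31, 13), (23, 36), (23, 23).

1

(31, 13): 13² ≡ 21, rhs ≡ 21 → on.
(23, 36): 36² ≡ 1, rhs ≡ 18 → off.
(23, 23): 23² ≡ 11, rhs ≡ 18 → off.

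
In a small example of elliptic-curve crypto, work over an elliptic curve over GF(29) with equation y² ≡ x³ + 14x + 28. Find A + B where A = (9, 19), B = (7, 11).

(9, 19) + (7, 11). λ = (11 - 19)/(7 - 9) ≡ 21/27 mod 29. 27⁻¹ ≡ 14 (mod 29) since 27·14 = 378 ≡ 1, so λ ≡ 4.
  x = λ² - 9 - 7 = 16 - 16 ≡ 0; y = λ·(9 - 0) - 19 ≡ 17. → (0, 17)

(0, 17)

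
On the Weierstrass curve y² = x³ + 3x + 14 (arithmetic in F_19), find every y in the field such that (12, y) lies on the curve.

7, 12

x³ + 3x + 14 = 1778 ≡ 11 (mod 19).
Square roots of 11 mod 19: 7 and 12 (since 7² = 49 ≡ 11).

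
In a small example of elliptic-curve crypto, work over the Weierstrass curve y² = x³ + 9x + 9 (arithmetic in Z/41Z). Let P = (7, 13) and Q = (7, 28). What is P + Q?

The two points share x = 7 and their y-coordinates satisfy 13 + 28 ≡ 0 (mod 41), so they are inverses. Their sum is O.

O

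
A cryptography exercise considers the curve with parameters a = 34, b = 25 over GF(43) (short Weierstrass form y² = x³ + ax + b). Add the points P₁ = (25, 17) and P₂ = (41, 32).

(25, 17) + (41, 32). λ = (32 - 17)/(41 - 25) ≡ 15/16 mod 43. 16⁻¹ ≡ 35 (mod 43), so λ ≡ 9.
  x = λ² - 25 - 41 = 81 - 66 ≡ 15; y = λ·(25 - 15) - 17 ≡ 30. → (15, 30)

(15, 30)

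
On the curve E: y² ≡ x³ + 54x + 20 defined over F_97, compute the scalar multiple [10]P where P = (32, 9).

(21, 91)

Repeated addition: build up to 10P.
2P: tangent at (32, 9): λ = (3·32² + 54)/(2·9) ≡ 22/18. 18⁻¹ ≡ 27 (mod 97), so λ ≡ 22·27 ≡ 12.
  x = λ² - 32 - 32 = 144 - 64 ≡ 80; y = λ·(32 - 80) - 9 ≡ 94. → (80, 94)
3P: (80, 94) + (32, 9). λ = (9 - 94)/(32 - 80) ≡ 12/49 mod 97. 49⁻¹ ≡ 2 (mod 97) since 49·2 = 98 ≡ 1, so λ ≡ 24.
  x = λ² - 80 - 32 = 576 - 112 ≡ 76; y = λ·(80 - 76) - 94 ≡ 2. → (76, 2)
4P: (76, 2) + (32, 9). λ = (9 - 2)/(32 - 76) ≡ 7/53 mod 97. 53⁻¹ ≡ 11 (mod 97), so λ ≡ 77.
  x = λ² - 76 - 32 = 5929 - 108 ≡ 1; y = λ·(76 - 1) - 2 ≡ 50. → (1, 50)
5P: (1, 50) + (32, 9). λ = (9 - 50)/(32 - 1) ≡ 56/31 mod 97. 31⁻¹ ≡ 72 (mod 97), so λ ≡ 55.
  x = λ² - 1 - 32 = 3025 - 33 ≡ 82; y = λ·(1 - 82) - 50 ≡ 54. → (82, 54)
6P: (82, 54) + (32, 9). λ = (9 - 54)/(32 - 82) ≡ 52/47 mod 97. 47⁻¹ ≡ 64 (mod 97), so λ ≡ 30.
  x = λ² - 82 - 32 = 900 - 114 ≡ 10; y = λ·(82 - 10) - 54 ≡ 69. → (10, 69)
7P: (10, 69) + (32, 9). λ = (9 - 69)/(32 - 10) ≡ 37/22 mod 97. 22⁻¹ ≡ 75 (mod 97) since 22·75 = 1650 ≡ 1, so λ ≡ 59.
  x = λ² - 10 - 32 = 3481 - 42 ≡ 44; y = λ·(10 - 44) - 69 ≡ 59. → (44, 59)
8P: (44, 59) + (32, 9). λ = (9 - 59)/(32 - 44) ≡ 47/85 mod 97. 85⁻¹ ≡ 8 (mod 97) since 85·8 = 680 ≡ 1, so λ ≡ 85.
  x = λ² - 44 - 32 = 7225 - 76 ≡ 68; y = λ·(44 - 68) - 59 ≡ 35. → (68, 35)
9P: (68, 35) + (32, 9). λ = (9 - 35)/(32 - 68) ≡ 71/61 mod 97. 61⁻¹ ≡ 35 (mod 97), so λ ≡ 60.
  x = λ² - 68 - 32 = 3600 - 100 ≡ 8; y = λ·(68 - 8) - 35 ≡ 73. → (8, 73)
10P: (8, 73) + (32, 9). λ = (9 - 73)/(32 - 8) ≡ 33/24 mod 97. 24⁻¹ ≡ 93 (mod 97), so λ ≡ 62.
  x = λ² - 8 - 32 = 3844 - 40 ≡ 21; y = λ·(8 - 21) - 73 ≡ 91. → (21, 91)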